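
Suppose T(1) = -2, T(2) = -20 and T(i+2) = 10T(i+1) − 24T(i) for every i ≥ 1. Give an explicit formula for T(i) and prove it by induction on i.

Claim: T(i) = -6^i + 4^i.

Base cases: T(1) = -2 and -6^1 + 4^1 = -2; T(2) = -20 and -6^2 + 4^2 = -20.
Assume T(j) = -6^j + 4^j for all 1 ≤ j ≤ m, where m ≥ 2.
Then T(m+1) = 10T(m) − 24T(m−1) = 10·(-6^m + 4^m) − 24·(-6^{m−1} + 4^{m−1}) = -(10·6 − 24)6^{m−1} + (10·4 − 24)4^{m−1} = -36·6^{m−1} + 16·4^{m−1} = -6^{m+1} + 4^{m+1}.
Hence T(i) = -6^i + 4^i for every i ≥ 1, by strong induction.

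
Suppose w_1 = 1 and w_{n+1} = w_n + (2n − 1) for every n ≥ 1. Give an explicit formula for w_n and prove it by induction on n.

Claim: w_n = n^2 − 2n + 2.

Base case: w_1 = 1, and 1^2 − 2·1 + 2 = 1.
Assume w_m = m^2 − 2m + 2.
Then w_{m+1} = w_m + (2m − 1) = (m^2 − 2m + 2) + (2m − 1) = m^2 + 1,
and (m+1)^2 − 2·(m+1) + 2 = m^2 + 1.
By induction, w_n = n^2 − 2n + 2 for all n ≥ 1.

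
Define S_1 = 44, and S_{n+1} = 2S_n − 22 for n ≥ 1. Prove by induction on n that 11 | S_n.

Base case: S_1 = 44 = 11·4, so 11 | S_1.
Assume 11 | S_r, so S_r = 11t for some integer t.
Then S_{r+1} = 2S_r − 22 = 2·(11t) − 22 = 11(2t − 2), so 11 | S_{r+1}.
By induction, 11 | S_n for all n ≥ 1.

11 | S_n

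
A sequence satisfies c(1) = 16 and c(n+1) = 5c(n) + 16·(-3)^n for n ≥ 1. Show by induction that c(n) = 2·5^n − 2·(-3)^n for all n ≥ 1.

Base case: c(1) = 16, and 2·5^1 − 2·(-3)^1 = 10 + 6 = 16.
Assume c(j) = 2·5^j − 2·(-3)^j for some j ≥ 1.
Then c(j+1) = 5c(j) + 16·(-3)^j = 5·(2·5^j − 2·(-3)^j) + 16·(-3)^j = 2·5^{j+1} − 10·(-3)^j + 16·(-3)^j = 2·5^{j+1} + 6·(-3)^j = 2·5^{j+1} − 2·(-3)^{j+1}.
By induction, c(n) = 2·5^n − 2·(-3)^n for all n ≥ 1.

c(n) = 2·5^n − 2·(-3)^n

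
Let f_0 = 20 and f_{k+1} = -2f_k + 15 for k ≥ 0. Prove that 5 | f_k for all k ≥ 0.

Base case: f_0 = 20 = 5·4, so 5 | f_0.
Assume 5 | f_m, so f_m = 5t for some integer t.
Then f_{m+1} = -2f_m + 15 = -2·(5t) + 15 = 5(-2t + 3), so 5 | f_{m+1}.
This completes the inductive step, so 5 | f_k for all k ≥ 0.

5 | f_k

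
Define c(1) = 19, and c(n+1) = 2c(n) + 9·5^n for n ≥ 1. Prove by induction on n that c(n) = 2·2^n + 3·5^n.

Base case: c(1) = 19, and 2·2^1 + 3·5^1 = 4 + 15 = 19.
Assume c(m) = 2·2^m + 3·5^m for some m ≥ 1.
Then c(m+1) = 2c(m) + 9·5^m = 2·(2·2^m + 3·5^m) + 9·5^m = 2·2^{m+1} + 6·5^m + 9·5^m = 2·2^{m+1} + 15·5^m = 2·2^{m+1} + 3·5^{m+1}.
This completes the inductive step, so c(n) = 2·2^n + 3·5^n for all n ≥ 1.

c(n) = 2·2^n + 3·5^n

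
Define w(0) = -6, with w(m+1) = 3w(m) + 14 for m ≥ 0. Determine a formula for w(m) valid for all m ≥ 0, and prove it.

Claim: w(m) = 3^m − 7.

Base case: w(0) = -6, and 3^0 − 7 = 1 − 7 = -6.
Assume w(j) = 3^j − 7 for some j ≥ 0.
Then w(j+1) = 3w(j) + 14 = 3·(3^j − 7) + 14 = 3^{j+1} − 21 + 14 = 3^{j+1} − 7.
Hence w(m) = 3^m − 7 for every m ≥ 0, by induction.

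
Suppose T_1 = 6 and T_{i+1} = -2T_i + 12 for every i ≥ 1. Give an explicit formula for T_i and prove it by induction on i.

Claim: T_i = -(-2)^i + 4.

Base case: T_1 = 6, and -(-2)^1 + 4 = 2 + 4 = 6.
Assume T_r = -(-2)^r + 4 for some r ≥ 1.
Then T_{r+1} = -2T_r + 12 = -2·(-(-2)^r + 4) + 12 = 2·(-2)^r − 8 + 12 = -(-2)^{r+1} + 4.
By induction, T_i = -(-2)^i + 4 for all i ≥ 1.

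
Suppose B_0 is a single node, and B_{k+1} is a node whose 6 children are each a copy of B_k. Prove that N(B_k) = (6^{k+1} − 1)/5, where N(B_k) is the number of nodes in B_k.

Base case: N(B_0) = 1, and (6^{0+1} − 1)/5 = 1.
Assume N(B_r) = (6^{r+1} − 1)/5.
Then N(B_{r+1}) = 1 + 6N(B_r) = 1 + 6·(6^{r+1} − 1)/5 = 1 + (6^{r+2} − 6)/5 = (5 + 6^{r+2} − 6)/5 = (6^{r+2} − 1)/5.
By induction, N(B_k) = (6^{k+1} − 1)/5 for all k ≥ 0.

N(B_k) = (6^{k+1} − 1)/5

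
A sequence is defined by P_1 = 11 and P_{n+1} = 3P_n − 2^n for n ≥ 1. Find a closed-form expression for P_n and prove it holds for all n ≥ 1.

Claim: P_n = 3·3^n + 2^n.

Base case: P_1 = 11, and 3·3^1 + 2^1 = 9 + 2 = 11.
Assume P_m = 3·3^m + 2^m for some m ≥ 1.
Then P_{m+1} = 3P_m − 2^m = 3·(3·3^m + 2^m) − 2^m = 3·3^{m+1} + 3·2^m − 2^m = 3·3^{m+1} + 2·2^m = 3·3^{m+1} + 2^{m+1}.
By induction, P_n = 3·3^n + 2^n for all n ≥ 1.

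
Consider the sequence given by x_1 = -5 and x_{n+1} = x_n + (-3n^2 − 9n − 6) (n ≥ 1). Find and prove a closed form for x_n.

Claim: x_n = -n^3 − 3n^2 − 2n + 1.

Base case: x_1 = -5, and -1^3 − 3·1^2 − 2·1 + 1 = -5.
Assume x_r = -r^3 − 3r^2 − 2r + 1.
Then x_{r+1} = x_r + (-3r^2 − 9r − 6) = (-r^3 − 3r^2 − 2r + 1) + (-3r^2 − 9r − 6) = -r^3 − 6r^2 − 11r − 5,
and -(r+1)^3 − 3·(r+1)^2 − 2·(r+1) + 1 = -r^3 − 6r^2 − 11r − 5.
By induction, x_n = -n^3 − 3n^2 − 2n + 1 for all n ≥ 1.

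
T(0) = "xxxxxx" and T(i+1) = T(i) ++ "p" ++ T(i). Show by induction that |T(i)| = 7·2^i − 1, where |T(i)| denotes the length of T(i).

Base case: |T(0)| = 6, and 7·2^0 − 1 = 6.
Assume |T(j)| = 7·2^j − 1.
Then |T(j+1)| = |T(j)| + 1 + |T(j)| = 2|T(j)| + 1 = 2(7·2^j − 1) + 1 = 7·2^{j+1} − 2 + 1 = 7·2^{j+1} − 1.
By induction, |T(i)| = 7·2^i − 1 for all i ≥ 0.

|T(i)| = 7·2^i − 1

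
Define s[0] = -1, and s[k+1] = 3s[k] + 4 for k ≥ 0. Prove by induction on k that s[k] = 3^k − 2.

Base case: s[0] = -1, and 3^0 − 2 = 1 − 2 = -1.
Assume s[j] = 3^j − 2 for some j ≥ 0.
Then s[j+1] = 3s[j] + 4 = 3·(3^j − 2) + 4 = 3^{j+1} − 6 + 4 = 3^{j+1} − 2.
By induction, s[k] = 3^k − 2 for all k ≥ 0.

s[k] = 3^k − 2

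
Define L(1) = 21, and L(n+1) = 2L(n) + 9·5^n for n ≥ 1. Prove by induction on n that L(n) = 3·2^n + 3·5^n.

Base case: L(1) = 21, and 3·2^1 + 3·5^1 = 6 + 15 = 21.
Assume L(m) = 3·2^m + 3·5^m for some m ≥ 1.
Then L(m+1) = 2L(m) + 9·5^m = 2·(3·2^m + 3·5^m) + 9·5^m = 3·2^{m+1} + 6·5^m + 9·5^m = 3·2^{m+1} + 15·5^m = 3·2^{m+1} + 3·5^{m+1}.
So the formula holds for m+1, and by induction L(n) = 3·2^n + 3·5^n for all n ≥ 1.

L(n) = 3·2^n + 3·5^n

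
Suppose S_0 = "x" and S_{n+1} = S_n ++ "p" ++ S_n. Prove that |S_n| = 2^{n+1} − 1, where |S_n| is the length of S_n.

Base case: |S_0| = 1, and 2^{0+1} − 1 = 1.
Assume |S_r| = 2^{r+1} − 1.
Then |S_{r+1}| = |S_r| + 1 + |S_r| = 2|S_r| + 1 = 2(2^{r+1} − 1) + 1 = 2^{r+2} − 2 + 1 = 2^{r+2} − 1.
This completes the inductive step, so |S_n| = 2^{n+1} − 1 for all n ≥ 0.

|S_n| = 2^{n+1} − 1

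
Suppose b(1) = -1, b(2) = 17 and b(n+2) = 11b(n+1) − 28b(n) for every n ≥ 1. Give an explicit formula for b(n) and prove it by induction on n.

Claim: b(n) = 7^n − 2·4^n.

Base cases: b(1) = -1 and 7^1 − 2·4^1 = -1; b(2) = 17 and 7^2 − 2·4^2 = 17.
Assume b(j) = 7^j − 2·4^j for all 1 ≤ j ≤ k, where k ≥ 2.
Then b(k+1) = 11b(k) − 28b(k−1) = 11·(7^k − 2·4^k) − 28·(7^{k−1} − 2·4^{k−1}) = (11·7 − 28)7^{k−1} − 2·(11·4 − 28)4^{k−1} = 49·7^{k−1} − 32·4^{k−1} = 7^{k+1} − 2·4^{k+1}.
So the formula holds for k+1, and by strong induction b(n) = 7^n − 2·4^n for all n ≥ 1.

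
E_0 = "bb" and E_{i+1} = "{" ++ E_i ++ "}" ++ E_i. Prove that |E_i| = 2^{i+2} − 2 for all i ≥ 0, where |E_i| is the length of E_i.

Base case: |E_0| = 2, and 2^{0+2} − 2 = 2.
Assume |E_k| = 2^{k+2} − 2.
Then |E_{k+1}| = 1 + |E_k| + 1 + |E_k| = 2|E_k| + 2 = 2(2^{k+2} − 2) + 2 = 2^{k+3} − 4 + 2 = 2^{k+3} − 2.
By induction, |E_i| = 2^{i+2} − 2 for all i ≥ 0.

|E_i| = 2^{i+2} − 2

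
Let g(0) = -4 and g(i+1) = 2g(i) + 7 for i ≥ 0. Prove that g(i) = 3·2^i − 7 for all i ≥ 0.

Base case: g(0) = -4, and 3·2^0 − 7 = 3 − 7 = -4.
Assume g(m) = 3·2^m − 7 for some m ≥ 0.
Then g(m+1) = 2g(m) + 7 = 2·(3·2^m − 7) + 7 = 6·2^m − 14 + 7 = 3·2^{m+1} − 7.
This completes the inductive step, so g(i) = 3·2^i − 7 for all i ≥ 0.

g(i) = 3·2^i − 7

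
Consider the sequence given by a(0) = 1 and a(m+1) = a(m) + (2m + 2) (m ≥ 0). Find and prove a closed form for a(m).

Claim: a(m) = m^2 + m + 1.

Base case: a(0) = 1, and 0^2 + 0 + 1 = 1.
Assume a(k) = k^2 + k + 1.
Then a(k+1) = a(k) + (2k + 2) = (k^2 + k + 1) + (2k + 2) = k^2 + 3k + 3,
and (k+1)^2 + (k+1) + 1 = k^2 + 3k + 3.
This completes the inductive step, so a(m) = m^2 + m + 1 for all m ≥ 0.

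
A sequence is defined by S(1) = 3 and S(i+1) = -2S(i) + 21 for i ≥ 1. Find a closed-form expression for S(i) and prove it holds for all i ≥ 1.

Claim: S(i) = 2·(-2)^i + 7.

Base case: S(1) = 3, and 2·(-2)^1 + 7 = -4 + 7 = 3.
Assume S(k) = 2·(-2)^k + 7 for some k ≥ 1.
Then S(k+1) = -2S(k) + 21 = -2·(2·(-2)^k + 7) + 21 = -4·(-2)^k − 14 + 21 = 2·(-2)^{k+1} + 7.
By induction, S(i) = 2·(-2)^i + 7 for all i ≥ 1.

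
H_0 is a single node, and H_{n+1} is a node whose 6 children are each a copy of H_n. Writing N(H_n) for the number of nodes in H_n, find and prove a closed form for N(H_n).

Claim: N(H_n) = (6^{n+1} − 1)/5.

Base case: N(H_0) = 1, and (6^{0+1} − 1)/5 = 1.
Assume N(H_r) = (6^{r+1} − 1)/5.
Then N(H_{r+1}) = 1 + 6N(H_r) = 1 + 6·(6^{r+1} − 1)/5 = 1 + (6^{r+2} − 6)/5 = (5 + 6^{r+2} − 6)/5 = (6^{r+2} − 1)/5.
So the formula holds for r+1, and by induction N(H_n) = (6^{n+1} − 1)/5 for all n ≥ 0.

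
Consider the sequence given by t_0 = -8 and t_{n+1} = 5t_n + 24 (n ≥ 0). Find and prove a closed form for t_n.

Claim: t_n = -2·5^n − 6.

Base case: t_0 = -8, and -2·5^0 − 6 = -2 − 6 = -8.
Assume t_k = -2·5^k − 6 for some k ≥ 0.
Then t_{k+1} = 5t_k + 24 = 5·(-2·5^k − 6) + 24 = -10·5^k − 30 + 24 = -2·5^{k+1} − 6.
Hence t_n = -2·5^n − 6 for every n ≥ 0, by induction.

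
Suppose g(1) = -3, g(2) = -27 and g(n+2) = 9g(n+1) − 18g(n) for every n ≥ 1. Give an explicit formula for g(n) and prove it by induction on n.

Claim: g(n) = 3^n − 6^n.

Base cases: g(1) = -3 and 3^1 − 6^1 = -3; g(2) = -27 and 3^2 − 6^2 = -27.
Assume g(j) = 3^j − 6^j for all 1 ≤ j ≤ m, where m ≥ 2.
Then g(m+1) = 9g(m) − 18g(m−1) = 9·(3^m − 6^m) − 18·(3^{m−1} − 6^{m−1}) = (9·3 − 18)3^{m−1} − (9·6 − 18)6^{m−1} = 9·3^{m−1} − 36·6^{m−1} = 3^{m+1} − 6^{m+1}.
By strong induction, g(n) = 3^n − 6^n for all n ≥ 1.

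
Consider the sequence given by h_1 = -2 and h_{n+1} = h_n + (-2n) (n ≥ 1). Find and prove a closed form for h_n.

Claim: h_n = -n^2 + n − 2.

Base case: h_1 = -2, and -1^2 + 1 − 2 = -2.
Assume h_r = -r^2 + r − 2.
Then h_{r+1} = h_r + (-2r) = (-r^2 + r − 2) + (-2r) = -r^2 − r − 2,
and -(r+1)^2 + (r+1) − 2 = -r^2 − r − 2.
Hence h_n = -n^2 + n − 2 for every n ≥ 1, by induction.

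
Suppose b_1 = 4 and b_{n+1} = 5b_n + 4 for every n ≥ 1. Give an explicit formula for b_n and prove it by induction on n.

Claim: b_n = 5^n − 1.

Base case: b_1 = 4, and 5^1 − 1 = 5 − 1 = 4.
Assume b_k = 5^k − 1 for some k ≥ 1.
Then b_{k+1} = 5b_k + 4 = 5·(5^k − 1) + 4 = 5^{k+1} − 5 + 4 = 5^{k+1} − 1.
So the formula holds for k+1, and by induction b_n = 5^n − 1 for all n ≥ 1.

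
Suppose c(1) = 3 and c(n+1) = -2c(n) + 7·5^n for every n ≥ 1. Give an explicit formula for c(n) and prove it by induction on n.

Claim: c(n) = (-2)^n + 5^n.

Base case: c(1) = 3, and (-2)^1 + 5^1 = -2 + 5 = 3.
Assume c(m) = (-2)^m + 5^m for some m ≥ 1.
Then c(m+1) = -2c(m) + 7·5^m = -2·((-2)^m + 5^m) + 7·5^m = (-2)^{m+1} − 2·5^m + 7·5^m = (-2)^{m+1} + 5·5^m = (-2)^{m+1} + 5^{m+1}.
This completes the inductive step, so c(n) = (-2)^n + 5^n for all n ≥ 1.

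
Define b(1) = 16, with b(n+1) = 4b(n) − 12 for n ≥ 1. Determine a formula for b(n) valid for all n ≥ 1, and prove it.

Claim: b(n) = 3·4^n + 4.

Base case: b(1) = 16, and 3·4^1 + 4 = 12 + 4 = 16.
Assume b(r) = 3·4^r + 4 for some r ≥ 1.
Then b(r+1) = 4b(r) − 12 = 4·(3·4^r + 4) − 12 = 12·4^r + 16 − 12 = 3·4^{r+1} + 4.
So the formula holds for r+1, and by induction b(n) = 3·4^n + 4 for all n ≥ 1.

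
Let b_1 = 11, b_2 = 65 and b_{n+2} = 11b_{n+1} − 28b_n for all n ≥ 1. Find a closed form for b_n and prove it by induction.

Claim: b_n = 4^n + 7^n.

Base cases: b_1 = 11 and 4^1 + 7^1 = 11; b_2 = 65 and 4^2 + 7^2 = 65.
Assume b_j = 4^j + 7^j for all 1 ≤ j ≤ m, where m ≥ 2.
Then b_{m+1} = 11b_m − 28b_{m−1} = 11·(4^m + 7^m) − 28·(4^{m−1} + 7^{m−1}) = (11·4 − 28)4^{m−1} + (11·7 − 28)7^{m−1} = 16·4^{m−1} + 49·7^{m−1} = 4^{m+1} + 7^{m+1}.
So the formula holds for m+1, and by strong induction b_n = 4^n + 7^n for all n ≥ 1.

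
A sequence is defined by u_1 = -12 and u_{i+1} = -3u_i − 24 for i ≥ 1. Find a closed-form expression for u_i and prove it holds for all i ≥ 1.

Claim: u_i = 2·(-3)^i − 6.

Base case: u_1 = -12, and 2·(-3)^1 − 6 = -6 − 6 = -12.
Assume u_r = 2·(-3)^r − 6 for some r ≥ 1.
Then u_{r+1} = -3u_r − 24 = -3·(2·(-3)^r − 6) − 24 = -6·(-3)^r + 18 − 24 = 2·(-3)^{r+1} − 6.
This completes the inductive step, so u_i = 2·(-3)^i − 6 for all i ≥ 1.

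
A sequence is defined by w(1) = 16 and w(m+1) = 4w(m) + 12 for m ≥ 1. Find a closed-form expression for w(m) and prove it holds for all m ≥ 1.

Claim: w(m) = 5·4^m − 4.

Base case: w(1) = 16, and 5·4^1 − 4 = 20 − 4 = 16.
Assume w(k) = 5·4^k − 4 for some k ≥ 1.
Then w(k+1) = 4w(k) + 12 = 4·(5·4^k − 4) + 12 = 20·4^k − 16 + 12 = 5·4^{k+1} − 4.
This completes the inductive step, so w(m) = 5·4^m − 4 for all m ≥ 1.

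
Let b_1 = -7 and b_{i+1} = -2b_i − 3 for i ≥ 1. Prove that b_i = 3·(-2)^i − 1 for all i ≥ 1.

Base case: b_1 = -7, and 3·(-2)^1 − 1 = -6 − 1 = -7.
Assume b_j = 3·(-2)^j − 1 for some j ≥ 1.
Then b_{j+1} = -2b_j − 3 = -2·(3·(-2)^j − 1) − 3 = -6·(-2)^j + 2 − 3 = 3·(-2)^{j+1} − 1.
This completes the inductive step, so b_i = 3·(-2)^i − 1 for all i ≥ 1.

b_i = 3·(-2)^i − 1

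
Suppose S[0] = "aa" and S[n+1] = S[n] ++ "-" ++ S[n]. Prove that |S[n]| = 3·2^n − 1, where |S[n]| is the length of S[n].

Base case: |S[0]| = 2, and 3·2^0 − 1 = 2.
Assume |S[k]| = 3·2^k − 1.
Then |S[k+1]| = |S[k]| + 1 + |S[k]| = 2|S[k]| + 1 = 2(3·2^k − 1) + 1 = 3·2^{k+1} − 2 + 1 = 3·2^{k+1} − 1.
So the formula holds for k+1, and by induction |S[n]| = 3·2^n − 1 for all n ≥ 0.

|S[n]| = 3·2^n − 1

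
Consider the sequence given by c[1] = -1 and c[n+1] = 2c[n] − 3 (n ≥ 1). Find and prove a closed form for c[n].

Claim: c[n] = -2^{n+1} + 3.

Base case: c[1] = -1, and -2^{1+1} + 3 = -4 + 3 = -1.
Assume c[j] = -2^{j+1} + 3 for some j ≥ 1.
Then c[j+1] = 2c[j] − 3 = 2·(-2^{j+1} + 3) − 3 = -2^{j+2} + 6 − 3 = -2^{j+2} + 3.
This completes the inductive step, so c[n] = -2^{n+1} + 3 for all n ≥ 1.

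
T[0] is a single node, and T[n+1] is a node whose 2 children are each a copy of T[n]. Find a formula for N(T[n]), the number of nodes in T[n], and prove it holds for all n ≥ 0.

Claim: N(T[n]) = 2^{n+1} − 1.

Base case: N(T[0]) = 1, and 2^{0+1} − 1 = 1.
Assume N(T[m]) = 2^{m+1} − 1.
Then N(T[m+1]) = 1 + 2N(T[m]) = 1 + 2(2^{m+1} − 1) = 2^{m+2} − 2 + 1 = 2^{m+2} − 1.
Hence N(T[n]) = 2^{n+1} − 1 for every n ≥ 0, by induction.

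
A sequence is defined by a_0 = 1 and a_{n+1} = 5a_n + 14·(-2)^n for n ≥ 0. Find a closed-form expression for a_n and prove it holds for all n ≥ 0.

Claim: a_n = 3·5^n − 2·(-2)^n.

Base case: a_0 = 1, and 3·5^0 − 2·(-2)^0 = 3 − 2 = 1.
Assume a_r = 3·5^r − 2·(-2)^r for some r ≥ 0.
Then a_{r+1} = 5a_r + 14·(-2)^r = 5·(3·5^r − 2·(-2)^r) + 14·(-2)^r = 3·5^{r+1} − 10·(-2)^r + 14·(-2)^r = 3·5^{r+1} + 4·(-2)^r = 3·5^{r+1} − 2·(-2)^{r+1}.
This completes the inductive step, so a_n = 3·5^n − 2·(-2)^n for all n ≥ 0.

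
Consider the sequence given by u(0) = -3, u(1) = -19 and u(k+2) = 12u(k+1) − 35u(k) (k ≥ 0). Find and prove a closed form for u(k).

Claim: u(k) = -5^k − 2·7^k.

Base cases: u(0) = -3 and -5^0 − 2·7^0 = -3; u(1) = -19 and -5^1 − 2·7^1 = -19.
Assume u(j) = -5^j − 2·7^j for all 0 ≤ j ≤ r, where r ≥ 1.
Then u(r+1) = 12u(r) − 35u(r−1) = 12·(-5^r − 2·7^r) − 35·(-5^{r−1} − 2·7^{r−1}) = -(12·5 − 35)5^{r−1} − 2·(12·7 − 35)7^{r−1} = -25·5^{r−1} − 98·7^{r−1} = -5^{r+1} − 2·7^{r+1}.
This completes the inductive step, so u(k) = -5^k − 2·7^k for all k ≥ 0.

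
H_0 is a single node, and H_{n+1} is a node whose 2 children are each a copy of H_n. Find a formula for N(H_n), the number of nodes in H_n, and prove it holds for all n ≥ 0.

Claim: N(H_n) = 2^{n+1} − 1.

Base case: N(H_0) = 1, and 2^{0+1} − 1 = 1.
Assume N(H_j) = 2^{j+1} − 1.
Then N(H_{j+1}) = 1 + 2N(H_j) = 1 + 2(2^{j+1} − 1) = 2^{j+2} − 2 + 1 = 2^{j+2} − 1.
This completes the inductive step, so N(H_n) = 2^{n+1} − 1 for all n ≥ 0.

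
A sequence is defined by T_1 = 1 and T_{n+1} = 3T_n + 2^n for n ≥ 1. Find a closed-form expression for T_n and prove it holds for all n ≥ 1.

Claim: T_n = 3^n − 2^n.

Base case: T_1 = 1, and 3^1 − 2^1 = 3 − 2 = 1.
Assume T_r = 3^r − 2^r for some r ≥ 1.
Then T_{r+1} = 3T_r + 2^r = 3·(3^r − 2^r) + 2^r = 3^{r+1} − 3·2^r + 2^r = 3^{r+1} − 2·2^r = 3^{r+1} − 2^{r+1}.
So the formula holds for r+1, and by induction T_n = 3^n − 2^n for all n ≥ 1.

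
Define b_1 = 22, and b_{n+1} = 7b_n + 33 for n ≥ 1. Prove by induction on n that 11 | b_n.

Base case: b_1 = 22 = 11·2, so 11 | b_1.
Assume 11 | b_j, so b_j = 11t for some integer t.
Then b_{j+1} = 7b_j + 33 = 7·(11t) + 33 = 11(7t + 3), so 11 | b_{j+1}.
This completes the inductive step, so 11 | b_n for all n ≥ 1.

11 | b_n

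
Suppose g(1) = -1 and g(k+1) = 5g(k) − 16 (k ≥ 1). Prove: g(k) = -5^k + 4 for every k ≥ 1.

Base case: g(1) = -1, and -5^1 + 4 = -5 + 4 = -1.
Assume g(m) = -5^m + 4 for some m ≥ 1.
Then g(m+1) = 5g(m) − 16 = 5·(-5^m + 4) − 16 = -5^{m+1} + 20 − 16 = -5^{m+1} + 4.
Hence g(k) = -5^k + 4 for every k ≥ 1, by induction.

g(k) = -5^k + 4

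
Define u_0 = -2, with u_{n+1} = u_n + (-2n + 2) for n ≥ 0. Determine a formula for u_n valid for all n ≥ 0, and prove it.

Claim: u_n = -n^2 + 3n − 2.

Base case: u_0 = -2, and -0^2 + 3·0 − 2 = -2.
Assume u_r = -r^2 + 3r − 2.
Then u_{r+1} = u_r + (-2r + 2) = (-r^2 + 3r − 2) + (-2r + 2) = -r^2 + r,
and -(r+1)^2 + 3·(r+1) − 2 = -r^2 + r.
By induction, u_n = -n^2 + 3n − 2 for all n ≥ 0.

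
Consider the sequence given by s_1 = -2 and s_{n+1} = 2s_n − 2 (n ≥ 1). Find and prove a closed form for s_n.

Claim: s_n = -2^{n+1} + 2.

Base case: s_1 = -2, and -2^{1+1} + 2 = -4 + 2 = -2.
Assume s_m = -2^{m+1} + 2 for some m ≥ 1.
Then s_{m+1} = 2s_m − 2 = 2·(-2^{m+1} + 2) − 2 = -2^{m+2} + 4 − 2 = -2^{m+2} + 2.
By induction, s_n = -2^{n+1} + 2 for all n ≥ 1.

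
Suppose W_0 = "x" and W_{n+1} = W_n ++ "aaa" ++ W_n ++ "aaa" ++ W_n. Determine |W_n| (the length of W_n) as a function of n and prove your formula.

Claim: |W_n| = 4·3^n − 3.

Base case: |W_0| = 1, and 4·3^0 − 3 = 1.
Assume |W_j| = 4·3^j − 3.
Then |W_{j+1}| = 3|W_j| + 6 = 3(4·3^j − 3) + 6 = 4·3^{j+1} − 9 + 6 = 4·3^{j+1} − 3.
Hence |W_n| = 4·3^n − 3 for every n ≥ 0, by induction.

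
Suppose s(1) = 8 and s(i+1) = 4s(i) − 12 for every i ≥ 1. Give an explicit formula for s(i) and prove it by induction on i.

Claim: s(i) = 4^i + 4.

Base case: s(1) = 8, and 4^1 + 4 = 4 + 4 = 8.
Assume s(k) = 4^k + 4 for some k ≥ 1.
Then s(k+1) = 4s(k) − 12 = 4·(4^k + 4) − 12 = 4^{k+1} + 16 − 12 = 4^{k+1} + 4.
By induction, s(i) = 4^i + 4 for all i ≥ 1.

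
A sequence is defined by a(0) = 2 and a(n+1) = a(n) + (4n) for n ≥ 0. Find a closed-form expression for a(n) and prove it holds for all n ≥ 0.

Claim: a(n) = 2n^2 − 2n + 2.

Base case: a(0) = 2, and 2·0^2 − 2·0 + 2 = 2.
Assume a(j) = 2j^2 − 2j + 2.
Then a(j+1) = a(j) + (4j) = (2j^2 − 2j + 2) + (4j) = 2j^2 + 2j + 2,
and 2·(j+1)^2 − 2·(j+1) + 2 = 2j^2 + 2j + 2.
By induction, a(n) = 2n^2 − 2n + 2 for all n ≥ 0.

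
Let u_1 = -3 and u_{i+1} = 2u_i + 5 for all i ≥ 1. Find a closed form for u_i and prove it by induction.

Claim: u_i = 2^i − 5.

Base case: u_1 = -3, and 2^1 − 5 = 2 − 5 = -3.
Assume u_r = 2^r − 5 for some r ≥ 1.
Then u_{r+1} = 2u_r + 5 = 2·(2^r − 5) + 5 = 2^{r+1} − 10 + 5 = 2^{r+1} − 5.
So the formula holds for r+1, and by induction u_i = 2^i − 5 for all i ≥ 1.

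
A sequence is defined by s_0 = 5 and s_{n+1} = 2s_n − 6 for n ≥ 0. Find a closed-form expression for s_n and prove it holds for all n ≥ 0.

Claim: s_n = -2^n + 6.

Base case: s_0 = 5, and -2^0 + 6 = -1 + 6 = 5.
Assume s_j = -2^j + 6 for some j ≥ 0.
Then s_{j+1} = 2s_j − 6 = 2·(-2^j + 6) − 6 = -2^{j+1} + 12 − 6 = -2^{j+1} + 6.
This completes the inductive step, so s_n = -2^n + 6 for all n ≥ 0.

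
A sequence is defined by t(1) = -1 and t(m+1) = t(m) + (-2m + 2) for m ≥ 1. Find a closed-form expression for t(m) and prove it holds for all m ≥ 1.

Claim: t(m) = -m^2 + 3m − 3.

Base case: t(1) = -1, and -1^2 + 3·1 − 3 = -1.
Assume t(j) = -j^2 + 3j − 3.
Then t(j+1) = t(j) + (-2j + 2) = (-j^2 + 3j − 3) + (-2j + 2) = -j^2 + j − 1,
and -(j+1)^2 + 3·(j+1) − 3 = -j^2 + j − 1.
Hence t(m) = -m^2 + 3m − 3 for every m ≥ 1, by induction.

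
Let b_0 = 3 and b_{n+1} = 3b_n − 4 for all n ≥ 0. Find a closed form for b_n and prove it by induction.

Claim: b_n = 3^n + 2.

Base case: b_0 = 3, and 3^0 + 2 = 1 + 2 = 3.
Assume b_k = 3^k + 2 for some k ≥ 0.
Then b_{k+1} = 3b_k − 4 = 3·(3^k + 2) − 4 = 3^{k+1} + 6 − 4 = 3^{k+1} + 2.
So the formula holds for k+1, and by induction b_n = 3^n + 2 for all n ≥ 0.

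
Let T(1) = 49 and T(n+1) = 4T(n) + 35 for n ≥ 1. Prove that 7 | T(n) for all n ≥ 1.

Base case: T(1) = 49 = 7·7, so 7 | T(1).
Assume 7 | T(j), so T(j) = 7t for some integer t.
Then T(j+1) = 4T(j) + 35 = 4·(7t) + 35 = 7(4t + 5), so 7 | T(j+1).
So the property holds for j+1, and by induction 7 | T(n) for all n ≥ 1.

7 | T(n)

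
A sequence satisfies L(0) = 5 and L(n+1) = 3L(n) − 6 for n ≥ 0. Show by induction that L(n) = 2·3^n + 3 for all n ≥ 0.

Base case: L(0) = 5, and 2·3^0 + 3 = 2 + 3 = 5.
Assume L(k) = 2·3^k + 3 for some k ≥ 0.
Then L(k+1) = 3L(k) − 6 = 3·(2·3^k + 3) − 6 = 6·3^k + 9 − 6 = 2·3^{k+1} + 3.
So the formula holds for k+1, and by induction L(n) = 2·3^n + 3 for all n ≥ 0.

L(n) = 2·3^n + 3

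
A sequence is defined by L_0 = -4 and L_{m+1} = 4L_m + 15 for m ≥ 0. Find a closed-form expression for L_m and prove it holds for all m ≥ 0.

Claim: L_m = 4^m − 5.

Base case: L_0 = -4, and 4^0 − 5 = 1 − 5 = -4.
Assume L_j = 4^j − 5 for some j ≥ 0.
Then L_{j+1} = 4L_j + 15 = 4·(4^j − 5) + 15 = 4^{j+1} − 20 + 15 = 4^{j+1} − 5.
By induction, L_m = 4^m − 5 for all m ≥ 0.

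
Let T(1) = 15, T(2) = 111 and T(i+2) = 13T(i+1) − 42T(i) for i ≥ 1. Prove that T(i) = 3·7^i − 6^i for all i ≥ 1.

Base cases: T(1) = 15 and 3·7^1 − 6^1 = 15; T(2) = 111 and 3·7^2 − 6^2 = 111.
Assume T(j) = 3·7^j − 6^j for all 1 ≤ j ≤ m, where m ≥ 2.
Then T(m+1) = 13T(m) − 42T(m−1) = 13·(3·7^m − 6^m) − 42·(3·7^{m−1} − 6^{m−1}) = 3·(13·7 − 42)7^{m−1} − (13·6 − 42)6^{m−1} = 147·7^{m−1} − 36·6^{m−1} = 3·7^{m+1} − 6^{m+1}.
By strong induction, T(i) = 3·7^i − 6^i for all i ≥ 1.

T(i) = 3·7^i − 6^i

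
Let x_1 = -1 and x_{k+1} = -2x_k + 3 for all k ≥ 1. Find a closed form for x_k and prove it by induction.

Claim: x_k = (-2)^k + 1.

Base case: x_1 = -1, and (-2)^1 + 1 = -2 + 1 = -1.
Assume x_m = (-2)^m + 1 for some m ≥ 1.
Then x_{m+1} = -2x_m + 3 = -2·((-2)^m + 1) + 3 = -2·(-2)^m − 2 + 3 = (-2)^{m+1} + 1.
Hence x_k = (-2)^k + 1 for every k ≥ 1, by induction.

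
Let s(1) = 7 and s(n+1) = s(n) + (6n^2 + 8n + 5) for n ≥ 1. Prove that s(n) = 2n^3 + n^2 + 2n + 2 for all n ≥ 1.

Base case: s(1) = 7, and 2·1^3 + 1^2 + 2·1 + 2 = 7.
Assume s(j) = 2j^3 + j^2 + 2j + 2.
Then s(j+1) = s(j) + (6j^2 + 8j + 5) = (2j^3 + j^2 + 2j + 2) + (6j^2 + 8j + 5) = 2j^3 + 7j^2 + 10j + 7,
and 2·(j+1)^3 + (j+1)^2 + 2·(j+1) + 2 = 2j^3 + 7j^2 + 10j + 7.
By induction, s(n) = 2n^3 + n^2 + 2n + 2 for all n ≥ 1.

s(n) = 2n^3 + n^2 + 2n + 2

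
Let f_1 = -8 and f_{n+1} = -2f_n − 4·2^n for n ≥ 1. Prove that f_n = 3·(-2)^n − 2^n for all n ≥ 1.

Base case: f_1 = -8, and 3·(-2)^1 − 2^1 = -6 − 2 = -8.
Assume f_k = 3·(-2)^k − 2^k for some k ≥ 1.
Then f_{k+1} = -2f_k − 4·2^k = -2·(3·(-2)^k − 2^k) − 4·2^k = 3·(-2)^{k+1} + 2·2^k − 4·2^k = 3·(-2)^{k+1} − 2·2^k = 3·(-2)^{k+1} − 2^{k+1}.
By induction, f_n = 3·(-2)^n − 2^n for all n ≥ 1.

f_n = 3·(-2)^n − 2^n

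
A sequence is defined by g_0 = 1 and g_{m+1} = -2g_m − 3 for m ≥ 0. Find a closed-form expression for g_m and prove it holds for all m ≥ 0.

Claim: g_m = 2·(-2)^m − 1.

Base case: g_0 = 1, and 2·(-2)^0 − 1 = 2 − 1 = 1.
Assume g_r = 2·(-2)^r − 1 for some r ≥ 0.
Then g_{r+1} = -2g_r − 3 = -2·(2·(-2)^r − 1) − 3 = -4·(-2)^r + 2 − 3 = 2·(-2)^{r+1} − 1.
Hence g_m = 2·(-2)^m − 1 for every m ≥ 0, by induction.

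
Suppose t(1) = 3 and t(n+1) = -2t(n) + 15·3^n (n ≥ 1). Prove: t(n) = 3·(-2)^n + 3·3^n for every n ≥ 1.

Base case: t(1) = 3, and 3·(-2)^1 + 3·3^1 = -6 + 9 = 3.
Assume t(j) = 3·(-2)^j + 3·3^j for some j ≥ 1.
Then t(j+1) = -2t(j) + 15·3^j = -2·(3·(-2)^j + 3·3^j) + 15·3^j = 3·(-2)^{j+1} − 6·3^j + 15·3^j = 3·(-2)^{j+1} + 9·3^j = 3·(-2)^{j+1} + 3·3^{j+1}.
By induction, t(n) = 3·(-2)^n + 3·3^n for all n ≥ 1.

t(n) = 3·(-2)^n + 3·3^n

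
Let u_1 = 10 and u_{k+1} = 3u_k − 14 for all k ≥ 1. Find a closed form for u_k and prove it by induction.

Claim: u_k = 3^k + 7.

Base case: u_1 = 10, and 3^1 + 7 = 3 + 7 = 10.
Assume u_j = 3^j + 7 for some j ≥ 1.
Then u_{j+1} = 3u_j − 14 = 3·(3^j + 7) − 14 = 3^{j+1} + 21 − 14 = 3^{j+1} + 7.
By induction, u_k = 3^k + 7 for all k ≥ 1.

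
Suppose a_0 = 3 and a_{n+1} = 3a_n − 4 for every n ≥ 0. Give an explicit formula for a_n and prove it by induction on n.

Claim: a_n = 3^n + 2.

Base case: a_0 = 3, and 3^0 + 2 = 1 + 2 = 3.
Assume a_k = 3^k + 2 for some k ≥ 0.
Then a_{k+1} = 3a_k − 4 = 3·(3^k + 2) − 4 = 3^{k+1} + 6 − 4 = 3^{k+1} + 2.
By induction, a_n = 3^n + 2 for all n ≥ 0.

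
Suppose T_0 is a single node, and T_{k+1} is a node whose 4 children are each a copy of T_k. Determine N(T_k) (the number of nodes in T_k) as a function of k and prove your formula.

Claim: N(T_k) = (4^{k+1} − 1)/3.

Base case: N(T_0) = 1, and (4^{0+1} − 1)/3 = 1.
Assume N(T_m) = (4^{m+1} − 1)/3.
Then N(T_{m+1}) = 1 + 4N(T_m) = 1 + 4·(4^{m+1} − 1)/3 = 1 + (4^{m+2} − 4)/3 = (3 + 4^{m+2} − 4)/3 = (4^{m+2} − 1)/3.
This completes the inductive step, so N(T_k) = (4^{k+1} − 1)/3 for all k ≥ 0.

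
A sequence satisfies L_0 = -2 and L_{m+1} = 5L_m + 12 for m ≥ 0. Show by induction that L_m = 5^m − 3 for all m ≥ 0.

Base case: L_0 = -2, and 5^0 − 3 = 1 − 3 = -2.
Assume L_k = 5^k − 3 for some k ≥ 0.
Then L_{k+1} = 5L_k + 12 = 5·(5^k − 3) + 12 = 5^{k+1} − 15 + 12 = 5^{k+1} − 3.
So the formula holds for k+1, and by induction L_m = 5^m − 3 for all m ≥ 0.

L_m = 5^m − 3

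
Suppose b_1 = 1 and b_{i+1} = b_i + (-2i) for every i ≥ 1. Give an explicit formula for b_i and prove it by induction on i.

Claim: b_i = -i^2 + i + 1.

Base case: b_1 = 1, and -1^2 + 1 + 1 = 1.
Assume b_r = -r^2 + r + 1.
Then b_{r+1} = b_r + (-2r) = (-r^2 + r + 1) + (-2r) = -r^2 − r + 1,
and -(r+1)^2 + (r+1) + 1 = -r^2 − r + 1.
By induction, b_i = -i^2 + i + 1 for all i ≥ 1.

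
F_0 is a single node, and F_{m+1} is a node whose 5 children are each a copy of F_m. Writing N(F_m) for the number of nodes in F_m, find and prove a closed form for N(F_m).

Claim: N(F_m) = (5^{m+1} − 1)/4.

Base case: N(F_0) = 1, and (5^{0+1} − 1)/4 = 1.
Assume N(F_j) = (5^{j+1} − 1)/4.
Then N(F_{j+1}) = 1 + 5N(F_j) = 1 + 5·(5^{j+1} − 1)/4 = 1 + (5^{j+2} − 5)/4 = (4 + 5^{j+2} − 5)/4 = (5^{j+2} − 1)/4.
Hence N(F_m) = (5^{m+1} − 1)/4 for every m ≥ 0, by induction.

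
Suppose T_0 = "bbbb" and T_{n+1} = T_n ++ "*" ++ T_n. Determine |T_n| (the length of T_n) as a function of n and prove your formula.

Claim: |T_n| = 5·2^n − 1.

Base case: |T_0| = 4, and 5·2^0 − 1 = 4.
Assume |T_k| = 5·2^k − 1.
Then |T_{k+1}| = |T_k| + 1 + |T_k| = 2|T_k| + 1 = 2(5·2^k − 1) + 1 = 5·2^{k+1} − 2 + 1 = 5·2^{k+1} − 1.
By induction, |T_n| = 5·2^n − 1 for all n ≥ 0.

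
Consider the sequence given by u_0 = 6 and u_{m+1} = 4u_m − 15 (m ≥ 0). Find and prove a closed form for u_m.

Claim: u_m = 4^m + 5.

Base case: u_0 = 6, and 4^0 + 5 = 1 + 5 = 6.
Assume u_j = 4^j + 5 for some j ≥ 0.
Then u_{j+1} = 4u_j − 15 = 4·(4^j + 5) − 15 = 4^{j+1} + 20 − 15 = 4^{j+1} + 5.
So the formula holds for j+1, and by induction u_m = 4^m + 5 for all m ≥ 0.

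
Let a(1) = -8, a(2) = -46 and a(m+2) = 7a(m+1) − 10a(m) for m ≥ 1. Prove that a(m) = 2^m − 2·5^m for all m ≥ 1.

Base cases: a(1) = -8 and 2^1 − 2·5^1 = -8; a(2) = -46 and 2^2 − 2·5^2 = -46.
Assume a(j) = 2^j − 2·5^j for all 1 ≤ j ≤ k, where k ≥ 2.
Then a(k+1) = 7a(k) − 10a(k−1) = 7·(2^k − 2·5^k) − 10·(2^{k−1} − 2·5^{k−1}) = (7·2 − 10)2^{k−1} − 2·(7·5 − 10)5^{k−1} = 4·2^{k−1} − 50·5^{k−1} = 2^{k+1} − 2·5^{k+1}.
Hence a(m) = 2^m − 2·5^m for every m ≥ 1, by strong induction.

a(m) = 2^m − 2·5^m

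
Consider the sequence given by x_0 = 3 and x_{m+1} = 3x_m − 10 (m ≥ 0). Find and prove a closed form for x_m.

Claim: x_m = -2·3^m + 5.

Base case: x_0 = 3, and -2·3^0 + 5 = -2 + 5 = 3.
Assume x_k = -2·3^k + 5 for some k ≥ 0.
Then x_{k+1} = 3x_k − 10 = 3·(-2·3^k + 5) − 10 = -6·3^k + 15 − 10 = -2·3^{k+1} + 5.
This completes the inductive step, so x_m = -2·3^m + 5 for all m ≥ 0.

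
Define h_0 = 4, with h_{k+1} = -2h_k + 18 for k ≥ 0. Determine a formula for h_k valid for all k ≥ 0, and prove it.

Claim: h_k = -2·(-2)^k + 6.

Base case: h_0 = 4, and -2·(-2)^0 + 6 = -2 + 6 = 4.
Assume h_r = -2·(-2)^r + 6 for some r ≥ 0.
Then h_{r+1} = -2h_r + 18 = -2·(-2·(-2)^r + 6) + 18 = 4·(-2)^r − 12 + 18 = -2·(-2)^{r+1} + 6.
By induction, h_k = -2·(-2)^k + 6 for all k ≥ 0.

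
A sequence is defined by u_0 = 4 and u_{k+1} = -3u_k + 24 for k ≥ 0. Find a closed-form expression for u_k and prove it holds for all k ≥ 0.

Claim: u_k = -2·(-3)^k + 6.

Base case: u_0 = 4, and -2·(-3)^0 + 6 = -2 + 6 = 4.
Assume u_r = -2·(-3)^r + 6 for some r ≥ 0.
Then u_{r+1} = -3u_r + 24 = -3·(-2·(-3)^r + 6) + 24 = 6·(-3)^r − 18 + 24 = -2·(-3)^{r+1} + 6.
So the formula holds for r+1, and by induction u_k = -2·(-3)^k + 6 for all k ≥ 0.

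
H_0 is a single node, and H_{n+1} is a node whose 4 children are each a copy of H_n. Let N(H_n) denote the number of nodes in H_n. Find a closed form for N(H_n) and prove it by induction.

Claim: N(H_n) = (4^{n+1} − 1)/3.

Base case: N(H_0) = 1, and (4^{0+1} − 1)/3 = 1.
Assume N(H_j) = (4^{j+1} − 1)/3.
Then N(H_{j+1}) = 1 + 4N(H_j) = 1 + 4·(4^{j+1} − 1)/3 = 1 + (4^{j+2} − 4)/3 = (3 + 4^{j+2} − 4)/3 = (4^{j+2} − 1)/3.
So the formula holds for j+1, and by induction N(H_n) = (4^{n+1} − 1)/3 for all n ≥ 0.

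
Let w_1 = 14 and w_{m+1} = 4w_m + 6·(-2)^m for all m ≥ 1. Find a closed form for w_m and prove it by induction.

Claim: w_m = 3·4^m − (-2)^m.

Base case: w_1 = 14, and 3·4^1 − (-2)^1 = 12 + 2 = 14.
Assume w_k = 3·4^k − (-2)^k for some k ≥ 1.
Then w_{k+1} = 4w_k + 6·(-2)^k = 4·(3·4^k − (-2)^k) + 6·(-2)^k = 3·4^{k+1} − 4·(-2)^k + 6·(-2)^k = 3·4^{k+1} + 2·(-2)^k = 3·4^{k+1} − (-2)^{k+1}.
By induction, w_m = 3·4^m − (-2)^m for all m ≥ 1.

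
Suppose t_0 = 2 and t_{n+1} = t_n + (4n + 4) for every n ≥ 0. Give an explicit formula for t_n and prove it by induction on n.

Claim: t_n = 2n^2 + 2n + 2.

Base case: t_0 = 2, and 2·0^2 + 2·0 + 2 = 2.
Assume t_k = 2k^2 + 2k + 2.
Then t_{k+1} = t_k + (4k + 4) = (2k^2 + 2k + 2) + (4k + 4) = 2k^2 + 6k + 6,
and 2·(k+1)^2 + 2·(k+1) + 2 = 2k^2 + 6k + 6.
Hence t_n = 2n^2 + 2n + 2 for every n ≥ 0, by induction.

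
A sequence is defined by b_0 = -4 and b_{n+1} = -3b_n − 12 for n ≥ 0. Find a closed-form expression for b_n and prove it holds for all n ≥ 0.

Claim: b_n = -(-3)^n − 3.

Base case: b_0 = -4, and -(-3)^0 − 3 = -1 − 3 = -4.
Assume b_m = -(-3)^m − 3 for some m ≥ 0.
Then b_{m+1} = -3b_m − 12 = -3·(-(-3)^m − 3) − 12 = 3·(-3)^m + 9 − 12 = -(-3)^{m+1} − 3.
So the formula holds for m+1, and by induction b_n = -(-3)^n − 3 for all n ≥ 0.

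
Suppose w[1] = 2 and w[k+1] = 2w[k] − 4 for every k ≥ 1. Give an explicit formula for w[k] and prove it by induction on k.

Claim: w[k] = -2^k + 4.

Base case: w[1] = 2, and -2^1 + 4 = -2 + 4 = 2.
Assume w[j] = -2^j + 4 for some j ≥ 1.
Then w[j+1] = 2w[j] − 4 = 2·(-2^j + 4) − 4 = -2^{j+1} + 8 − 4 = -2^{j+1} + 4.
This completes the inductive step, so w[k] = -2^k + 4 for all k ≥ 1.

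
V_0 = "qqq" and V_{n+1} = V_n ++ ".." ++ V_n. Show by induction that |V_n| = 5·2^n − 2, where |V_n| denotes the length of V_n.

Base case: |V_0| = 3, and 5·2^0 − 2 = 3.
Assume |V_k| = 5·2^k − 2.
Then |V_{k+1}| = |V_k| + 2 + |V_k| = 2|V_k| + 2 = 2(5·2^k − 2) + 2 = 5·2^{k+1} − 4 + 2 = 5·2^{k+1} − 2.
This completes the inductive step, so |V_n| = 5·2^n − 2 for all n ≥ 0.

|V_n| = 5·2^n − 2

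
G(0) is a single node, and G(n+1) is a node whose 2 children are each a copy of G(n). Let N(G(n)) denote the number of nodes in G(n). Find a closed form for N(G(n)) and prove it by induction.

Claim: N(G(n)) = 2^{n+1} − 1.

Base case: N(G(0)) = 1, and 2^{0+1} − 1 = 1.
Assume N(G(k)) = 2^{k+1} − 1.
Then N(G(k+1)) = 1 + 2N(G(k)) = 1 + 2(2^{k+1} − 1) = 2^{k+2} − 2 + 1 = 2^{k+2} − 1.
This completes the inductive step, so N(G(n)) = 2^{n+1} − 1 for all n ≥ 0.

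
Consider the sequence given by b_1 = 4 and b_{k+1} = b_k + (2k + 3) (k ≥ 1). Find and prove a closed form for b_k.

Claim: b_k = k^2 + 2k + 1.

Base case: b_1 = 4, and 1^2 + 2·1 + 1 = 4.
Assume b_j = j^2 + 2j + 1.
Then b_{j+1} = b_j + (2j + 3) = (j^2 + 2j + 1) + (2j + 3) = j^2 + 4j + 4,
and (j+1)^2 + 2·(j+1) + 1 = j^2 + 4j + 4.
By induction, b_k = k^2 + 2k + 1 for all k ≥ 1.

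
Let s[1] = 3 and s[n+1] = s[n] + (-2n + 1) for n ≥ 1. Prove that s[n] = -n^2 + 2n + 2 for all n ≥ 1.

Base case: s[1] = 3, and -1^2 + 2·1 + 2 = 3.
Assume s[r] = -r^2 + 2r + 2.
Then s[r+1] = s[r] + (-2r + 1) = (-r^2 + 2r + 2) + (-2r + 1) = -r^2 + 3,
and -(r+1)^2 + 2·(r+1) + 2 = -r^2 + 3.
This completes the inductive step, so s[n] = -n^2 + 2n + 2 for all n ≥ 1.

s[n] = -n^2 + 2n + 2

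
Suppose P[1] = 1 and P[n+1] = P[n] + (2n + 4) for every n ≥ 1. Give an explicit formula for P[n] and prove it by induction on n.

Claim: P[n] = n^2 + 3n − 3.

Base case: P[1] = 1, and 1^2 + 3·1 − 3 = 1.
Assume P[k] = k^2 + 3k − 3.
Then P[k+1] = P[k] + (2k + 4) = (k^2 + 3k − 3) + (2k + 4) = k^2 + 5k + 1,
and (k+1)^2 + 3·(k+1) − 3 = k^2 + 5k + 1.
By induction, P[n] = n^2 + 3n − 3 for all n ≥ 1.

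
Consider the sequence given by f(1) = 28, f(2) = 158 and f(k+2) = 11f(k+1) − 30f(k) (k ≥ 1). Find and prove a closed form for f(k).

Claim: f(k) = 3·6^k + 2·5^k.

Base cases: f(1) = 28 and 3·6^1 + 2·5^1 = 28; f(2) = 158 and 3·6^2 + 2·5^2 = 158.
Assume f(i) = 3·6^i + 2·5^i for all 1 ≤ i ≤ j, where j ≥ 2.
Then f(j+1) = 11f(j) − 30f(j−1) = 11·(3·6^j + 2·5^j) − 30·(3·6^{j−1} + 2·5^{j−1}) = 3·(11·6 − 30)6^{j−1} + 2·(11·5 − 30)5^{j−1} = 108·6^{j−1} + 50·5^{j−1} = 3·6^{j+1} + 2·5^{j+1}.
This completes the inductive step, so f(k) = 3·6^k + 2·5^k for all k ≥ 1.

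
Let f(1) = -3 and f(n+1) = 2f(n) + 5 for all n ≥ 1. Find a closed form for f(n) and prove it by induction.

Claim: f(n) = 2^n − 5.

Base case: f(1) = -3, and 2^1 − 5 = 2 − 5 = -3.
Assume f(m) = 2^m − 5 for some m ≥ 1.
Then f(m+1) = 2f(m) + 5 = 2·(2^m − 5) + 5 = 2^{m+1} − 10 + 5 = 2^{m+1} − 5.
This completes the inductive step, so f(n) = 2^n − 5 for all n ≥ 1.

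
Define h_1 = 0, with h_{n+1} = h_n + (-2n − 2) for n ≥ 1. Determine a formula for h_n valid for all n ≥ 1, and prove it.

Claim: h_n = -n^2 − n + 2.

Base case: h_1 = 0, and -1^2 − 1 + 2 = 0.
Assume h_r = -r^2 − r + 2.
Then h_{r+1} = h_r + (-2r − 2) = (-r^2 − r + 2) + (-2r − 2) = -r^2 − 3r,
and -(r+1)^2 − (r+1) + 2 = -r^2 − 3r.
Hence h_n = -n^2 − n + 2 for every n ≥ 1, by induction.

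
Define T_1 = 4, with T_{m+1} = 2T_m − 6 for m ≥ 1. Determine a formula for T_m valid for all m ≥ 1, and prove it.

Claim: T_m = -2^m + 6.

Base case: T_1 = 4, and -2^1 + 6 = -2 + 6 = 4.
Assume T_j = -2^j + 6 for some j ≥ 1.
Then T_{j+1} = 2T_j − 6 = 2·(-2^j + 6) − 6 = -2^{j+1} + 12 − 6 = -2^{j+1} + 6.
So the formula holds for j+1, and by induction T_m = -2^m + 6 for all m ≥ 1.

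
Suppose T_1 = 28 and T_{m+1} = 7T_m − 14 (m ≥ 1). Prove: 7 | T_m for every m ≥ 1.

Base case: T_1 = 28 = 7·4, so 7 | T_1.
Assume 7 | T_r, so T_r = 7t for some integer t.
Then T_{r+1} = 7T_r − 14 = 7·(7t) − 14 = 7(7t − 2), so 7 | T_{r+1}.
By induction, 7 | T_m for all m ≥ 1.

7 | T_m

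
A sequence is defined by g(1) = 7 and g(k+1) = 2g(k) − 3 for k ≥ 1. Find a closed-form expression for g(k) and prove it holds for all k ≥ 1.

Claim: g(k) = 2^{k+1} + 3.

Base case: g(1) = 7, and 2^{1+1} + 3 = 4 + 3 = 7.
Assume g(r) = 2^{r+1} + 3 for some r ≥ 1.
Then g(r+1) = 2g(r) − 3 = 2·(2^{r+1} + 3) − 3 = 2^{r+2} + 6 − 3 = 2^{r+2} + 3.
So the formula holds for r+1, and by induction g(k) = 2^{k+1} + 3 for all k ≥ 1.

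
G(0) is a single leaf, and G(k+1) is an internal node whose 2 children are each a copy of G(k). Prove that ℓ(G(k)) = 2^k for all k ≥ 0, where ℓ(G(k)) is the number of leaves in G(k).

Base case: ℓ(G(0)) = 1, and 2^0 = 1.
Assume ℓ(G(m)) = 2^m.
Then ℓ(G(m+1)) = 2·ℓ(G(m)) = 2·2^m = 2^{m+1}.
By induction, ℓ(G(k)) = 2^k for all k ≥ 0.

ℓ(G(k)) = 2^k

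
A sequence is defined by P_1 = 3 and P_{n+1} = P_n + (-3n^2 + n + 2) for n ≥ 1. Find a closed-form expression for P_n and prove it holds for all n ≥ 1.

Claim: P_n = -n^3 + 2n^2 + n + 1.

Base case: P_1 = 3, and -1^3 + 2·1^2 + 1 + 1 = 3.
Assume P_m = -m^3 + 2m^2 + m + 1.
Then P_{m+1} = P_m + (-3m^2 + m + 2) = (-m^3 + 2m^2 + m + 1) + (-3m^2 + m + 2) = -m^3 − m^2 + 2m + 3,
and -(m+1)^3 + 2·(m+1)^2 + (m+1) + 1 = -m^3 − m^2 + 2m + 3.
Hence P_n = -n^3 + 2n^2 + n + 1 for every n ≥ 1, by induction.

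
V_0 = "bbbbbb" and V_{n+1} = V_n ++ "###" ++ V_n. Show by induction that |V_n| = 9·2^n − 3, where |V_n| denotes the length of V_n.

Base case: |V_0| = 6, and 9·2^0 − 3 = 6.
Assume |V_m| = 9·2^m − 3.
Then |V_{m+1}| = |V_m| + 3 + |V_m| = 2|V_m| + 3 = 2(9·2^m − 3) + 3 = 9·2^{m+1} − 6 + 3 = 9·2^{m+1} − 3.
Hence |V_n| = 9·2^n − 3 for every n ≥ 0, by induction.

|V_n| = 9·2^n − 3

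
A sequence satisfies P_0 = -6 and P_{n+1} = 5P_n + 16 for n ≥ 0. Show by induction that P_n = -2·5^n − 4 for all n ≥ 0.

Base case: P_0 = -6, and -2·5^0 − 4 = -2 − 4 = -6.
Assume P_r = -2·5^r − 4 for some r ≥ 0.
Then P_{r+1} = 5P_r + 16 = 5·(-2·5^r − 4) + 16 = -10·5^r − 20 + 16 = -2·5^{r+1} − 4.
So the formula holds for r+1, and by induction P_n = -2·5^n − 4 for all n ≥ 0.

P_n = -2·5^n − 4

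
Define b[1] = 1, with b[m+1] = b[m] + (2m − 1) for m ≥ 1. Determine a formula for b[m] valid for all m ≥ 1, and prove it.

Claim: b[m] = m^2 − 2m + 2.

Base case: b[1] = 1, and 1^2 − 2·1 + 2 = 1.
Assume b[r] = r^2 − 2r + 2.
Then b[r+1] = b[r] + (2r − 1) = (r^2 − 2r + 2) + (2r − 1) = r^2 + 1,
and (r+1)^2 − 2·(r+1) + 2 = r^2 + 1.
This completes the inductive step, so b[m] = m^2 − 2m + 2 for all m ≥ 1.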